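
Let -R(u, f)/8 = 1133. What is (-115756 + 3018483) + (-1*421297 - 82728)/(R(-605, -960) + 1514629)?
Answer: 874048734346/301113 ≈ 2.9027e+6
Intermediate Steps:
R(u, f) = -9064 (R(u, f) = -8*1133 = -9064)
(-115756 + 3018483) + (-1*421297 - 82728)/(R(-605, -960) + 1514629) = (-115756 + 3018483) + (-1*421297 - 82728)/(-9064 + 1514629) = 2902727 + (-421297 - 82728)/1505565 = 2902727 - 504025*1/1505565 = 2902727 - 100805/301113 = 874048734346/301113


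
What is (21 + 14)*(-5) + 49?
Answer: -126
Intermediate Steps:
(21 + 14)*(-5) + 49 = 35*(-5) + 49 = -175 + 49 = -126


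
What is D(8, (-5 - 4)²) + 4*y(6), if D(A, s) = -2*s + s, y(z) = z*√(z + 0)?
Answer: -81 + 24*√6 ≈ -22.212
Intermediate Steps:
y(z) = z^(3/2) (y(z) = z*√z = z^(3/2))
D(A, s) = -s
D(8, (-5 - 4)²) + 4*y(6) = -(-5 - 4)² + 4*6^(3/2) = -1*(-9)² + 4*(6*√6) = -1*81 + 24*√6 = -81 + 24*√6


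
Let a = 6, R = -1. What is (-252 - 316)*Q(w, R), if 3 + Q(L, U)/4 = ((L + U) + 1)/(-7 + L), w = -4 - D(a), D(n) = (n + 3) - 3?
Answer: 93152/17 ≈ 5479.5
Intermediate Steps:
D(n) = n (D(n) = (3 + n) - 3 = n)
w = -10 (w = -4 - 1*6 = -4 - 6 = -10)
Q(L, U) = -12 + 4*(1 + L + U)/(-7 + L) (Q(L, U) = -12 + 4*(((L + U) + 1)/(-7 + L)) = -12 + 4*((1 + L + U)/(-7 + L)) = -12 + 4*(1 + L + U)/(-7 + L))
(-252 - 316)*Q(w, R) = (-252 - 316)*(4*(22 - 1 - 2*(-10))/(-7 - 10)) = -2272*(22 - 1 + 20)/(-17) = -2272*(-1)*41/17 = -568*(-164/17) = 93152/17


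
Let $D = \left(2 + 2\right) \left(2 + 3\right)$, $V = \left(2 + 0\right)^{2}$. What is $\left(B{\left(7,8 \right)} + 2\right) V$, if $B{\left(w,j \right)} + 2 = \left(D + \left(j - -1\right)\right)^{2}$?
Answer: $3364$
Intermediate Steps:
$V = 4$ ($V = 2^{2} = 4$)
$D = 20$ ($D = 4 \cdot 5 = 20$)
$B{\left(w,j \right)} = -2 + \left(21 + j\right)^{2}$ ($B{\left(w,j \right)} = -2 + \left(20 + \left(j - -1\right)\right)^{2} = -2 + \left(20 + \left(j + 1\right)\right)^{2} = -2 + \left(20 + \left(1 + j\right)\right)^{2} = -2 + \left(21 + j\right)^{2}$)
$\left(B{\left(7,8 \right)} + 2\right) V = \left(\left(-2 + \left(21 + 8\right)^{2}\right) + 2\right) 4 = \left(\left(-2 + 29^{2}\right) + 2\right) 4 = \left(\left(-2 + 841\right) + 2\right) 4 = \left(839 + 2\right) 4 = 841 \cdot 4 = 3364$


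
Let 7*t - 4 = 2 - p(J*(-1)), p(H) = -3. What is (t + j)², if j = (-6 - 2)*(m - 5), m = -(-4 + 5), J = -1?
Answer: 119025/49 ≈ 2429.1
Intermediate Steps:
m = -1 (m = -1*1 = -1)
t = 9/7 (t = 4/7 + (2 - 1*(-3))/7 = 4/7 + (2 + 3)/7 = 4/7 + (⅐)*5 = 4/7 + 5/7 = 9/7 ≈ 1.2857)
j = 48 (j = (-6 - 2)*(-1 - 5) = -8*(-6) = 48)
(t + j)² = (9/7 + 48)² = (345/7)² = 119025/49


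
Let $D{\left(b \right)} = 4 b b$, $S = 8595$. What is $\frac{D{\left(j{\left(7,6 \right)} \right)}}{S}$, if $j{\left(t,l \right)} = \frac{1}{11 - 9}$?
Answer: $\frac{1}{8595} \approx 0.00011635$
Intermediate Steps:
$j{\left(t,l \right)} = \frac{1}{2}$
$D{\left(b \right)} = 4 b^{2}$
$\frac{D{\left(j{\left(7,6 \right)} \right)}}{S} = \frac{4 \left(\frac{1}{2}\right)^{2}}{8595} = 4 \cdot \frac{1}{4} \cdot \frac{1}{8595} = 1 \cdot \frac{1}{8595} = \frac{1}{8595}$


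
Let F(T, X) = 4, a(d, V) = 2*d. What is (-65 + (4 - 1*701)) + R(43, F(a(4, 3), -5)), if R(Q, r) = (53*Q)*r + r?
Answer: 8358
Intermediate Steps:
R(Q, r) = r + 53*Q*r (R(Q, r) = 53*Q*r + r = r + 53*Q*r)
(-65 + (4 - 1*701)) + R(43, F(a(4, 3), -5)) = (-65 + (4 - 1*701)) + 4*(1 + 53*43) = (-65 + (4 - 701)) + 4*(1 + 2279) = (-65 - 697) + 4*2280 = -762 + 9120 = 8358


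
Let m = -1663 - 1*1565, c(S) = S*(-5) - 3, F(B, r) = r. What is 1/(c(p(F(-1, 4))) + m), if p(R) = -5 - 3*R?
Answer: -1/3146 ≈ -0.00031786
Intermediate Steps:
c(S) = -3 - 5*S (c(S) = -5*S - 3 = -3 - 5*S)
m = -3228 (m = -1663 - 1565 = -3228)
1/(c(p(F(-1, 4))) + m) = 1/((-3 - 5*(-5 - 3*4)) - 3228) = 1/((-3 - 5*(-5 - 12)) - 3228) = 1/((-3 - 5*(-17)) - 3228) = 1/((-3 + 85) - 3228) = 1/(82 - 3228) = 1/(-3146) = -1/3146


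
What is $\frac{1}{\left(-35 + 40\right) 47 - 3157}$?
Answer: $- \frac{1}{2922} \approx -0.00034223$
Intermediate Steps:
$\frac{1}{\left(-35 + 40\right) 47 - 3157} = \frac{1}{5 \cdot 47 - 3157} = \frac{1}{235 - 3157} = \frac{1}{-2922} = - \frac{1}{2922}$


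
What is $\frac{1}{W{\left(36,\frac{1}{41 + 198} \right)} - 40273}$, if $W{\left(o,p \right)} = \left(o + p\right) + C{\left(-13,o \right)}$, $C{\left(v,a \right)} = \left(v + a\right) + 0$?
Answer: $- \frac{239}{9611145} \approx -2.4867 \cdot 10^{-5}$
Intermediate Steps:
$C{\left(v,a \right)} = a + v$ ($C{\left(v,a \right)} = \left(a + v\right) + 0 = a + v$)
$W{\left(o,p \right)} = -13 + p + 2 o$ ($W{\left(o,p \right)} = \left(o + p\right) + \left(o - 13\right) = \left(o + p\right) + \left(-13 + o\right) = -13 + p + 2 o$)
$\frac{1}{W{\left(36,\frac{1}{41 + 198} \right)} - 40273} = \frac{1}{\left(-13 + \frac{1}{41 + 198} + 2 \cdot 36\right) - 40273} = \frac{1}{\left(-13 + \frac{1}{239} + 72\right) - 40273} = \frac{1}{\frac{14102}{239} - 40273} = \frac{1}{- \frac{9611145}{239}} = - \frac{239}{9611145}$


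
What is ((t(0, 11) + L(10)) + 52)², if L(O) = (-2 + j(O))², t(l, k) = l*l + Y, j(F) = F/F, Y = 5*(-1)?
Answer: 2304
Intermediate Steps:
Y = -5
j(F) = 1
t(l, k) = -5 + l² (t(l, k) = l*l - 5 = l² - 5 = -5 + l²)
L(O) = 1 (L(O) = (-2 + 1)² = (-1)² = 1)
((t(0, 11) + L(10)) + 52)² = (((-5 + 0²) + 1) + 52)² = (((-5 + 0) + 1) + 52)² = ((-5 + 1) + 52)² = (-4 + 52)² = 48² = 2304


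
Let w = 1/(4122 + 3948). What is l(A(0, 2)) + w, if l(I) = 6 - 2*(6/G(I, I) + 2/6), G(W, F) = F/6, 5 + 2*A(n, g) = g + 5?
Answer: -179333/2690 ≈ -66.667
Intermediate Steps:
A(n, g) = g/2 (A(n, g) = -5/2 + (g + 5)/2 = -5/2 + (5 + g)/2 = -5/2 + (5/2 + g/2) = g/2)
G(W, F) = F/6 (G(W, F) = F*(1/6) = F/6)
w = 1/8070 ≈ 0.00012392
l(I) = 16/3 - 72/I (l(I) = 6 - 2*(6/((I/6)) + 2/6) = 6 - 2*(6*(6/I) + 2*(1/6)) = 6 - 2*(36/I + 1/3) = 6 - 2*(1/3 + 36/I) = 6 + (-2/3 - 72/I) = 16/3 - 72/I)
l(A(0, 2)) + w = (16/3 - 72/1) + 1/8070 = (16/3 - 72*1) + 1/8070 = (16/3 - 72) + 1/8070 = -200/3 + 1/8070 = -179333/2690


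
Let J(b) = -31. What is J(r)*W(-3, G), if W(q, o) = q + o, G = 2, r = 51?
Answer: 31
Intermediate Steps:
W(q, o) = o + q
J(r)*W(-3, G) = -31*(2 - 3) = -31*(-1) = 31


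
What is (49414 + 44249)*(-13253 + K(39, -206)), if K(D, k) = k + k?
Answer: -1279904895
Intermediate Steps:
K(D, k) = 2*k
(49414 + 44249)*(-13253 + K(39, -206)) = (49414 + 44249)*(-13253 + 2*(-206)) = 93663*(-13253 - 412) = 93663*(-13665) = -1279904895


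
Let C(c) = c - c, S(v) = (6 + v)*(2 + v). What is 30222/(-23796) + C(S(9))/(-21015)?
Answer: -1679/1322 ≈ -1.2700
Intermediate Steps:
S(v) = (2 + v)*(6 + v)
C(c) = 0
30222/(-23796) + C(S(9))/(-21015) = 30222/(-23796) + 0/(-21015) = 30222*(-1/23796) + 0*(-1/21015) = -1679/1322 + 0 = -1679/1322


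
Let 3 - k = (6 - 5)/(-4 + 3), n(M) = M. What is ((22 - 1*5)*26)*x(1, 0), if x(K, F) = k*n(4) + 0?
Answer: 7072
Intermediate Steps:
k = 4 (k = 3 - (6 - 5)/(-4 + 3) = 3 - 1/(-1) = 3 - (-1) = 3 - 1*(-1) = 3 + 1 = 4)
x(K, F) = 16 (x(K, F) = 4*4 + 0 = 16 + 0 = 16)
((22 - 1*5)*26)*x(1, 0) = ((22 - 1*5)*26)*16 = ((22 - 5)*26)*16 = (17*26)*16 = 442*16 = 7072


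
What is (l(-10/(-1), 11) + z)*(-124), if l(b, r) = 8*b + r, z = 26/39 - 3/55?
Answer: -1874384/165 ≈ -11360.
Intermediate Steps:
z = 101/165 (z = 26*(1/39) - 3*1/55 = ⅔ - 3/55 = 101/165 ≈ 0.61212)
l(b, r) = r + 8*b
(l(-10/(-1), 11) + z)*(-124) = ((11 + 8*(-10/(-1))) + 101/165)*(-124) = ((11 + 8*(-10*(-1))) + 101/165)*(-124) = ((11 + 8*10) + 101/165)*(-124) = ((11 + 80) + 101/165)*(-124) = (91 + 101/165)*(-124) = (15116/165)*(-124) = -1874384/165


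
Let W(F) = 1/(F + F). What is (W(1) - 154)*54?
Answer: -8289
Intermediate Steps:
W(F) = 1/(2*F)
(W(1) - 154)*54 = ((1/2)/1 - 154)*54 = ((1/2)*1 - 154)*54 = (1/2 - 154)*54 = -307/2*54 = -8289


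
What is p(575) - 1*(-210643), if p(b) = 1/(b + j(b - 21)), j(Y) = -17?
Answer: 117538795/558 ≈ 2.1064e+5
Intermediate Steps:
p(b) = 1/(-17 + b) (p(b) = 1/(b - 17) = 1/(-17 + b))
p(575) - 1*(-210643) = 1/(-17 + 575) - 1*(-210643) = 1/558 + 210643 = 117538795/558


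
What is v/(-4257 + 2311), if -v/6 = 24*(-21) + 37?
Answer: -1401/973 ≈ -1.4399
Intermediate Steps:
v = 2802 (v = -6*(24*(-21) + 37) = -6*(-504 + 37) = -6*(-467) = 2802)
v/(-4257 + 2311) = 2802/(-4257 + 2311) = 2802/(-1946) = 2802*(-1/1946) = -1401/973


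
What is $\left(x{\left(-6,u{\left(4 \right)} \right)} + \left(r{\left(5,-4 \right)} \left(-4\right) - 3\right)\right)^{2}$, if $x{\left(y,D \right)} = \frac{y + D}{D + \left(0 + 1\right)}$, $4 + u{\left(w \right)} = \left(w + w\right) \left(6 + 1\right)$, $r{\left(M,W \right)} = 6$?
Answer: $\frac{1918225}{2809} \approx 682.89$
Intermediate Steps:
$u{\left(w \right)} = -4 + 14 w$ ($u{\left(w \right)} = -4 + \left(w + w\right) \left(6 + 1\right) = -4 + 2 w 7 = -4 + 14 w$)
$x{\left(y,D \right)} = \frac{D + y}{1 + D}$ ($x{\left(y,D \right)} = \frac{D + y}{D + 1} = \frac{D + y}{1 + D}$)
$\left(x{\left(-6,u{\left(4 \right)} \right)} + \left(r{\left(5,-4 \right)} \left(-4\right) - 3\right)\right)^{2} = \left(\frac{\left(-4 + 14 \cdot 4\right) - 6}{1 + \left(-4 + 14 \cdot 4\right)} + \left(6 \left(-4\right) - 3\right)\right)^{2} = \left(\frac{\left(-4 + 56\right) - 6}{1 + \left(-4 + 56\right)} - 27\right)^{2} = \left(\frac{52 - 6}{1 + 52} - 27\right)^{2} = \left(\frac{1}{53} \cdot 46 - 27\right)^{2} = \left(\frac{46}{53} - 27\right)^{2} = \left(- \frac{1385}{53}\right)^{2} = \frac{1918225}{2809}$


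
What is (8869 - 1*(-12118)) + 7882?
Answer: 28869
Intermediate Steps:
(8869 - 1*(-12118)) + 7882 = (8869 + 12118) + 7882 = 20987 + 7882 = 28869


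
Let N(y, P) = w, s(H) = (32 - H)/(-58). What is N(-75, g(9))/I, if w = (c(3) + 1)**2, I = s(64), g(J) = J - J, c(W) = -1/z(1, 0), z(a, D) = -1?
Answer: 29/4 ≈ 7.2500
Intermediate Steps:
s(H) = -16/29 + H/58 (s(H) = (32 - H)*(-1/58) = -16/29 + H/58)
c(W) = 1 (c(W) = -1/(-1) = -1*(-1) = 1)
g(J) = 0
I = 16/29 (I = -16/29 + (1/58)*64 = -16/29 + 32/29 = 16/29 ≈ 0.55172)
w = 4 (w = (1 + 1)**2 = 2**2 = 4)
N(y, P) = 4
N(-75, g(9))/I = 4/(16/29) = 4*(29/16) = 29/4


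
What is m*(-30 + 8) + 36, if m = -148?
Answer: 3292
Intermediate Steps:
m*(-30 + 8) + 36 = -148*(-30 + 8) + 36 = -148*(-22) + 36 = 3256 + 36 = 3292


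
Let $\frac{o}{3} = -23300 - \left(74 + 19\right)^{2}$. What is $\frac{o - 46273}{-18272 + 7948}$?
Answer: $\frac{35530}{2581} \approx 13.766$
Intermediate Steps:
$o = -95847$ ($o = 3 \left(-23300 - \left(74 + 19\right)^{2}\right) = 3 \left(-23300 - 93^{2}\right) = 3 \left(-23300 - 8649\right) = 3 \left(-31949\right) = -95847$)
$\frac{o - 46273}{-18272 + 7948} = \frac{-95847 - 46273}{-18272 + 7948} = - \frac{142120}{-10324} = \left(-142120\right) \left(- \frac{1}{10324}\right) = \frac{35530}{2581}$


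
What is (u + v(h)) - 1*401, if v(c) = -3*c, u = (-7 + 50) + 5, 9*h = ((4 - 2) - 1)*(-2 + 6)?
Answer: -1063/3 ≈ -354.33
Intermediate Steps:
h = 4/9 (h = (((4 - 2) - 1)*(-2 + 6))/9 = ((2 - 1)*4)/9 = (1*4)/9 = (1/9)*4 = 4/9 ≈ 0.44444)
u = 48 (u = 43 + 5 = 48)
(u + v(h)) - 1*401 = (48 - 3*4/9) - 1*401 = (48 - 4/3) - 401 = 140/3 - 401 = -1063/3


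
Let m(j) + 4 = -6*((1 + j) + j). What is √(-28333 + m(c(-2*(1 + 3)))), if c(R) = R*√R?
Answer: √(-28343 + 192*I*√2) ≈ 0.8064 + 168.36*I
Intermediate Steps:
c(R) = R^(3/2)
m(j) = -10 - 12*j (m(j) = -4 - 6*((1 + j) + j) = -4 - 6*(1 + 2*j) = -4 + (-6 - 12*j) = -10 - 12*j)
√(-28333 + m(c(-2*(1 + 3)))) = √(-28333 + (-10 - 12*(-2*I*√2*(1 + 3)^(3/2)))) = √(-28333 + (-10 - 12*(-16*I*√2))) = √(-28333 + (-10 - (-192)*I*√2)) = √(-28333 + (-10 + 192*I*√2)) = √(-28343 + 192*I*√2)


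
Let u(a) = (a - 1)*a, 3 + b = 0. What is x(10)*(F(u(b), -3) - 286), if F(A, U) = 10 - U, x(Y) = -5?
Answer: 1365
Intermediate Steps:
b = -3 (b = -3 + 0 = -3)
u(a) = a*(-1 + a) (u(a) = (-1 + a)*a = a*(-1 + a))
x(10)*(F(u(b), -3) - 286) = -5*((10 - 1*(-3)) - 286) = -5*((10 + 3) - 286) = -5*(13 - 286) = -5*(-273) = 1365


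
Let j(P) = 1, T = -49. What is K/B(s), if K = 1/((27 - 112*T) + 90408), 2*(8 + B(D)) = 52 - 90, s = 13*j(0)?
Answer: -1/2589921 ≈ -3.8611e-7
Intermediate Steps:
s = 13 (s = 13*1 = 13)
B(D) = -27 (B(D) = -8 + (52 - 90)/2 = -8 + (1/2)*(-38) = -8 - 19 = -27)
K = 1/95923 (K = 1/((27 - 112*(-49)) + 90408) = 1/((27 + 5488) + 90408) = 1/(5515 + 90408) = 1/95923 ≈ 1.0425e-5)
K/B(s) = (1/95923)/(-27) = (1/95923)*(-1/27) = -1/2589921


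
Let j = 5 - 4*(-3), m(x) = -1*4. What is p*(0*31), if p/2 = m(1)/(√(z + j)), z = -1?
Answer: 0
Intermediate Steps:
m(x) = -4
j = 17 (j = 5 + 12 = 17)
p = -2 (p = 2*(-4/√(-1 + 17)) = 2*(-4/(√16)) = 2*(-4/4) = 2*(-4*¼) = 2*(-1) = -2)
p*(0*31) = -0*31 = -2*0 = 0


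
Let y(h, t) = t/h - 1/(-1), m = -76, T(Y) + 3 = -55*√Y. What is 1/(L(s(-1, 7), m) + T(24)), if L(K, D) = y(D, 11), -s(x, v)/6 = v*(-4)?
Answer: 12388/419311031 - 635360*√6/419311031 ≈ -0.0036820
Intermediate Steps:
T(Y) = -3 - 55*√Y
s(x, v) = 24*v (s(x, v) = -6*v*(-4) = -(-24)*v = 24*v)
y(h, t) = 1 + t/h (y(h, t) = t/h - 1*(-1) = t/h + 1 = 1 + t/h)
L(K, D) = (11 + D)/D (L(K, D) = (D + 11)/D = (11 + D)/D)
1/(L(s(-1, 7), m) + T(24)) = 1/((11 - 76)/(-76) + (-3 - 110*√6)) = 1/(-1/76*(-65) + (-3 - 110*√6)) = 1/(65/76 + (-3 - 110*√6)) = 1/(-163/76 - 110*√6)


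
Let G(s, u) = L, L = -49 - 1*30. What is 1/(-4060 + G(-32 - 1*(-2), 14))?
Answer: -1/4139 ≈ -0.00024160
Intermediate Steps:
L = -79 (L = -49 - 30 = -79)
G(s, u) = -79
1/(-4060 + G(-32 - 1*(-2), 14)) = 1/(-4060 - 79) = 1/(-4139) = -1/4139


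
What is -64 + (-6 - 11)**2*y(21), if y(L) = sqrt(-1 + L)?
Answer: -64 + 578*sqrt(5) ≈ 1228.4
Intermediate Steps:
-64 + (-6 - 11)**2*y(21) = -64 + (-6 - 11)**2*sqrt(-1 + 21) = -64 + (-17)**2*sqrt(20) = -64 + 289*(2*sqrt(5)) = -64 + 578*sqrt(5)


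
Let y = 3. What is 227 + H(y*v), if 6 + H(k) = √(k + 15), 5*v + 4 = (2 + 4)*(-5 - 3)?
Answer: 221 + 9*I*√5/5 ≈ 221.0 + 4.0249*I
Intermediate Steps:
v = -52/5 (v = -⅘ + ((2 + 4)*(-5 - 3))/5 = -⅘ + (6*(-8))/5 = -⅘ + (⅕)*(-48) = -⅘ - 48/5 = -52/5 ≈ -10.400)
H(k) = -6 + √(15 + k) (H(k) = -6 + √(k + 15) = -6 + √(15 + k))
227 + H(y*v) = 227 + (-6 + √(15 + 3*(-52/5))) = 227 + (-6 + √(15 - 156/5)) = 227 + (-6 + √(-81/5)) = 227 + (-6 + 9*I*√5/5) = 221 + 9*I*√5/5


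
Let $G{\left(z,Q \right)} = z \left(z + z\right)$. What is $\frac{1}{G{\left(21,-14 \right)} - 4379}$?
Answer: $- \frac{1}{3497} \approx -0.00028596$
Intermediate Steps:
$G{\left(z,Q \right)} = 2 z^{2}$ ($G{\left(z,Q \right)} = z 2 z = 2 z^{2}$)
$\frac{1}{G{\left(21,-14 \right)} - 4379} = \frac{1}{2 \cdot 21^{2} - 4379} = \frac{1}{2 \cdot 441 - 4379} = \frac{1}{882 - 4379} = \frac{1}{-3497} = - \frac{1}{3497}$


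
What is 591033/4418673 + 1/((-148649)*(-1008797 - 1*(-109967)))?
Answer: 26322675305450261/196793232617216970 ≈ 0.13376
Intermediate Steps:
591033/4418673 + 1/((-148649)*(-1008797 - 1*(-109967))) = 591033*(1/4418673) - 1/(148649*(-1008797 + 109967)) = 197011/1472891 - 1/148649/(-898830) = 197011/1472891 - 1/148649*(-1/898830) = 197011/1472891 + 1/133610180670 = 26322675305450261/196793232617216970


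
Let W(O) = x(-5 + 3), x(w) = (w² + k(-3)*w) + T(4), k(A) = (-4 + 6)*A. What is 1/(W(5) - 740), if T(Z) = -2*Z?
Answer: -1/732 ≈ -0.0013661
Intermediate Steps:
k(A) = 2*A
x(w) = -8 + w² - 6*w (x(w) = (w² + (2*(-3))*w) - 2*4 = (w² - 6*w) - 8 = -8 + w² - 6*w)
W(O) = 8 (W(O) = -8 + (-5 + 3)² - 6*(-5 + 3) = -8 + (-2)² - 6*(-2) = -8 + 4 + 12 = 8)
1/(W(5) - 740) = 1/(8 - 740) = 1/(-732) = -1/732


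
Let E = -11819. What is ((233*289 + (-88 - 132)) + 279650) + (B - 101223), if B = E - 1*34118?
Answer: 199607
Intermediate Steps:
B = -45937 (B = -11819 - 1*34118 = -11819 - 34118 = -45937)
((233*289 + (-88 - 132)) + 279650) + (B - 101223) = ((233*289 + (-88 - 132)) + 279650) + (-45937 - 101223) = ((67337 - 220) + 279650) - 147160 = (67117 + 279650) - 147160 = 346767 - 147160 = 199607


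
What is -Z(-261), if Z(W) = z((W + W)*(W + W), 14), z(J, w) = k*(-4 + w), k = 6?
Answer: -60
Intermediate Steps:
z(J, w) = -24 + 6*w (z(J, w) = 6*(-4 + w) = -24 + 6*w)
Z(W) = 60 (Z(W) = -24 + 6*14 = -24 + 84 = 60)
-Z(-261) = -1*60 = -60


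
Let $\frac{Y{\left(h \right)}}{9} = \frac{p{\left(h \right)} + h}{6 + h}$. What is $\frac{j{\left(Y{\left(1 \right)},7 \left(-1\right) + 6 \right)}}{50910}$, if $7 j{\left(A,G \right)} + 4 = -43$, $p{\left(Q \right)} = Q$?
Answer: $- \frac{47}{356370} \approx -0.00013189$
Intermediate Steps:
$Y{\left(h \right)} = \frac{18 h}{6 + h}$ ($Y{\left(h \right)} = 9 \frac{h + h}{6 + h} = 9 \frac{2 h}{6 + h} = \frac{18 h}{6 + h}$)
$j{\left(A,G \right)} = - \frac{47}{7}$ ($j{\left(A,G \right)} = - \frac{4}{7} + \frac{1}{7} \left(-43\right) = - \frac{4}{7} - \frac{43}{7} = - \frac{47}{7}$)
$\frac{j{\left(Y{\left(1 \right)},7 \left(-1\right) + 6 \right)}}{50910} = - \frac{47}{7 \cdot 50910} = \left(- \frac{47}{7}\right) \frac{1}{50910} = - \frac{47}{356370}$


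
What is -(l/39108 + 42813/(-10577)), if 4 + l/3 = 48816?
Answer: 10456436/34470443 ≈ 0.30334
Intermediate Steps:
l = 146436 (l = -12 + 3*48816 = -12 + 146448 = 146436)
-(l/39108 + 42813/(-10577)) = -(146436/39108 + 42813/(-10577)) = -(146436*(1/39108) + 42813*(-1/10577)) = -(12203/3259 - 42813/10577) = -1*(-10456436/34470443) = 10456436/34470443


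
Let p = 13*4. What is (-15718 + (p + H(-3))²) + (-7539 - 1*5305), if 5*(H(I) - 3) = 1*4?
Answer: -636209/25 ≈ -25448.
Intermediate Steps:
p = 52
H(I) = 19/5 (H(I) = 3 + (1*4)/5 = 3 + (⅕)*4 = 3 + ⅘ = 19/5)
(-15718 + (p + H(-3))²) + (-7539 - 1*5305) = (-15718 + (52 + 19/5)²) + (-7539 - 1*5305) = (-15718 + (279/5)²) + (-7539 - 5305) = (-15718 + 77841/25) - 12844 = -315109/25 - 12844 = -636209/25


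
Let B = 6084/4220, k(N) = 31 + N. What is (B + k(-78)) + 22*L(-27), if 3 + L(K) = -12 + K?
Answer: -1022884/1055 ≈ -969.56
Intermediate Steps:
L(K) = -15 + K (L(K) = -3 + (-12 + K) = -15 + K)
B = 1521/1055 (B = 6084*(1/4220) = 1521/1055 ≈ 1.4417)
(B + k(-78)) + 22*L(-27) = (1521/1055 + (31 - 78)) + 22*(-15 - 27) = (1521/1055 - 47) + 22*(-42) = -48064/1055 - 924 = -1022884/1055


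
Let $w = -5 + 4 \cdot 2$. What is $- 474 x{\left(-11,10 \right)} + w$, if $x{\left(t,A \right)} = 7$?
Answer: $-3315$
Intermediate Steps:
$w = 3$ ($w = -5 + 8 = 3$)
$- 474 x{\left(-11,10 \right)} + w = \left(-474\right) 7 + 3 = -3318 + 3 = -3315$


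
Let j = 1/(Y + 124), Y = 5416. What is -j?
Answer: -1/5540 ≈ -0.00018051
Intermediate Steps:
j = 1/5540 (j = 1/(5416 + 124) = 1/5540 ≈ 0.00018051)
-j = -1*1/5540 = -1/5540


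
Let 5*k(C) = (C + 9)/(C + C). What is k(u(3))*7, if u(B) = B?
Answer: 14/5 ≈ 2.8000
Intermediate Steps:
k(C) = (9 + C)/(10*C) (k(C) = ((C + 9)/(C + C))/5 = ((9 + C)/((2*C)))/5 = ((9 + C)*(1/(2*C)))/5 = ((9 + C)/(2*C))/5 = (9 + C)/(10*C))
k(u(3))*7 = ((1/10)*(9 + 3)/3)*7 = ((1/10)*(1/3)*12)*7 = (2/5)*7 = 14/5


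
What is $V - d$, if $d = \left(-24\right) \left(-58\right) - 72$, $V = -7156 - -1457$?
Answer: $-7019$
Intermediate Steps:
$V = -5699$ ($V = -7156 + 1457 = -5699$)
$d = 1320$ ($d = 1392 - 72 = 1320$)
$V - d = -5699 - 1320 = -7019$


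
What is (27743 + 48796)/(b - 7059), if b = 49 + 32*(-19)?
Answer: -76539/7618 ≈ -10.047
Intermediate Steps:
b = -559 (b = 49 - 608 = -559)
(27743 + 48796)/(b - 7059) = (27743 + 48796)/(-559 - 7059) = 76539/(-7618) = 76539*(-1/7618) = -76539/7618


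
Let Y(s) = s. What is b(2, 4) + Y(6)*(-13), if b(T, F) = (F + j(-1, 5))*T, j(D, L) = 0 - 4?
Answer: -78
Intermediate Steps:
j(D, L) = -4
b(T, F) = T*(-4 + F) (b(T, F) = (F - 4)*T = (-4 + F)*T = T*(-4 + F))
b(2, 4) + Y(6)*(-13) = 2*(-4 + 4) + 6*(-13) = 2*0 - 78 = 0 - 78 = -78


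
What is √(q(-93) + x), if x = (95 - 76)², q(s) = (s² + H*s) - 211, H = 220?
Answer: 13*I*√69 ≈ 107.99*I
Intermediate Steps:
q(s) = -211 + s² + 220*s (q(s) = (s² + 220*s) - 211 = -211 + s² + 220*s)
x = 361 (x = 19² = 361)
√(q(-93) + x) = √((-211 + (-93)² + 220*(-93)) + 361) = √((-211 + 8649 - 20460) + 361) = √(-12022 + 361) = √(-11661) = 13*I*√69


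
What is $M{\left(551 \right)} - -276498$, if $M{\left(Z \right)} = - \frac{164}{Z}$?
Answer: $\frac{152350234}{551} \approx 2.765 \cdot 10^{5}$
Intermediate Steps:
$M{\left(551 \right)} - -276498 = - \frac{164}{551} - -276498 = \left(-164\right) \frac{1}{551} + 276498 = - \frac{164}{551} + 276498 = \frac{152350234}{551}$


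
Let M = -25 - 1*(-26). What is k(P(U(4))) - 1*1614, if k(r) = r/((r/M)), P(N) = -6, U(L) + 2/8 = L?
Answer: -1613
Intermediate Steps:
U(L) = -¼ + L
M = 1 (M = -25 + 26 = 1)
k(r) = 1 (k(r) = r/((r/1)) = r/((r*1)) = r/r = 1)
k(P(U(4))) - 1*1614 = 1 - 1*1614 = 1 - 1614 = -1613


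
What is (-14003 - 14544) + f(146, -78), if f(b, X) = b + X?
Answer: -28479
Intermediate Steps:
f(b, X) = X + b
(-14003 - 14544) + f(146, -78) = (-14003 - 14544) + (-78 + 146) = -28547 + 68 = -28479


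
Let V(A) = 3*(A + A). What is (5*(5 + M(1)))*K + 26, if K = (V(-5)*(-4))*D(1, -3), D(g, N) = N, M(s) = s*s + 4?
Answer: -17974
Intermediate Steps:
M(s) = 4 + s² (M(s) = s² + 4 = 4 + s²)
V(A) = 6*A (V(A) = 3*(2*A) = 6*A)
K = -360 (K = ((6*(-5))*(-4))*(-3) = -30*(-4)*(-3) = 120*(-3) = -360)
(5*(5 + M(1)))*K + 26 = (5*(5 + (4 + 1²)))*(-360) + 26 = (5*(5 + (4 + 1)))*(-360) + 26 = (5*(5 + 5))*(-360) + 26 = (5*10)*(-360) + 26 = 50*(-360) + 26 = -18000 + 26 = -17974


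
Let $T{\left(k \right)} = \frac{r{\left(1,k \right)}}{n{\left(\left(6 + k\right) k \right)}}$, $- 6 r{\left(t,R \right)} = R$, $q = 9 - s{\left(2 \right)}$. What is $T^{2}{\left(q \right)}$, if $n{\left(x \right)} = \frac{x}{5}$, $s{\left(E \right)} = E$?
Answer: $\frac{25}{6084} \approx 0.0041091$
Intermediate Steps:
$q = 7$ ($q = 9 - 2 = 7$)
$r{\left(t,R \right)} = - \frac{R}{6}$
$n{\left(x \right)} = \frac{x}{5}$ ($n{\left(x \right)} = x \frac{1}{5} = \frac{x}{5}$)
$T{\left(k \right)} = - \frac{5}{6 \left(6 + k\right)}$ ($T{\left(k \right)} = \frac{\left(- \frac{1}{6}\right) k}{\frac{1}{5} \left(6 + k\right) k} = \frac{\left(- \frac{1}{6}\right) k}{\frac{1}{5} k \left(6 + k\right)} = - \frac{k}{6} \frac{5}{k \left(6 + k\right)} = - \frac{5}{6 \left(6 + k\right)}$)
$T^{2}{\left(q \right)} = \left(- \frac{5}{36 + 6 \cdot 7}\right)^{2} = \left(- \frac{5}{36 + 42}\right)^{2} = \left(- \frac{5}{78}\right)^{2} = \frac{25}{6084}$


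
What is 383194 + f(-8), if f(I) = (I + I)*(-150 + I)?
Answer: 385722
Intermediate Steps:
f(I) = 2*I*(-150 + I) (f(I) = (2*I)*(-150 + I) = 2*I*(-150 + I))
383194 + f(-8) = 383194 + 2*(-8)*(-150 - 8) = 383194 + 2*(-8)*(-158) = 383194 + 2528 = 385722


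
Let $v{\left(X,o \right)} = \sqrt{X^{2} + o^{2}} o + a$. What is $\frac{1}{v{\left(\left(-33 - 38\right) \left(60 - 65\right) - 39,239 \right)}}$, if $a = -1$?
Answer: $\frac{1}{8966683216} + \frac{239 \sqrt{156977}}{8966683216} \approx 1.0561 \cdot 10^{-5}$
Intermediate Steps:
$v{\left(X,o \right)} = -1 + o \sqrt{X^{2} + o^{2}}$ ($v{\left(X,o \right)} = \sqrt{X^{2} + o^{2}} o - 1 = o \sqrt{X^{2} + o^{2}} - 1 = -1 + o \sqrt{X^{2} + o^{2}}$)
$\frac{1}{v{\left(\left(-33 - 38\right) \left(60 - 65\right) - 39,239 \right)}} = \frac{1}{-1 + 239 \sqrt{\left(\left(-33 - 38\right) \left(60 - 65\right) - 39\right)^{2} + 239^{2}}} = \frac{1}{-1 + 239 \sqrt{\left(\left(-71\right) \left(-5\right) - 39\right)^{2} + 57121}} = \frac{1}{-1 + 239 \sqrt{\left(355 - 39\right)^{2} + 57121}} = \frac{1}{-1 + 239 \sqrt{316^{2} + 57121}} = \frac{1}{-1 + 239 \sqrt{99856 + 57121}} = \frac{1}{-1 + 239 \sqrt{156977}}$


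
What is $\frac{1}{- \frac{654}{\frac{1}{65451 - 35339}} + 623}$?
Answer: $- \frac{1}{19692625} \approx -5.078 \cdot 10^{-8}$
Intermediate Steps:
$\frac{1}{- \frac{654}{\frac{1}{65451 - 35339}} + 623} = \frac{1}{- \frac{654}{\frac{1}{30112}} + 623} = \frac{1}{- 654 \frac{1}{\frac{1}{30112}} + 623} = \frac{1}{\left(-654\right) 30112 + 623} = \frac{1}{-19693248 + 623} = \frac{1}{-19692625} = - \frac{1}{19692625}$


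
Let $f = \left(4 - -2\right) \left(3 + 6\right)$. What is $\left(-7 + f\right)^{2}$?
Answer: $2209$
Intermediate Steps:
$f = 54$ ($f = \left(4 + 2\right) 9 = 6 \cdot 9 = 54$)
$\left(-7 + f\right)^{2} = \left(-7 + 54\right)^{2} = 47^{2} = 2209$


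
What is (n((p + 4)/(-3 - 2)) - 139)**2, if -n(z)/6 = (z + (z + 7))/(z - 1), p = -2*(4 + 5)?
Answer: 32761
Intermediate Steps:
p = -18 (p = -2*9 = -18)
n(z) = -6*(7 + 2*z)/(-1 + z) (n(z) = -6*(z + (z + 7))/(z - 1) = -6*(z + (7 + z))/(-1 + z) = -6*(7 + 2*z)/(-1 + z))
(n((p + 4)/(-3 - 2)) - 139)**2 = (6*(-7 - 2*(-18 + 4)/(-3 - 2))/(-1 + (-18 + 4)/(-3 - 2)) - 139)**2 = (6*(-7 - (-28)/(-5))/(-1 - 14/(-5)) - 139)**2 = (6*(-7 - (-28)*(-1)/5)/(-1 - 14*(-1/5)) - 139)**2 = (6*(-7 - 2*14/5)/(-1 + 14/5) - 139)**2 = (6*(-7 - 28/5)/(9/5) - 139)**2 = (6*(5/9)*(-63/5) - 139)**2 = (-42 - 139)**2 = (-181)**2 = 32761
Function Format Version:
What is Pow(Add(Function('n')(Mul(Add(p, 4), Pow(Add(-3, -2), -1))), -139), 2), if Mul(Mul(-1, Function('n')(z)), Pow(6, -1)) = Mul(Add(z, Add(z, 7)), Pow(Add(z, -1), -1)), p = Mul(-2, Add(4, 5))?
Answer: 32761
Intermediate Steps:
p = -18 (p = Mul(-2, 9) = -18)
Function('n')(z) = Mul(-6, Pow(Add(-1, z), -1), Add(7, Mul(2, z))) (Function('n')(z) = Mul(-6, Mul(Add(z, Add(z, 7)), Pow(Add(z, -1), -1))) = Mul(-6, Mul(Add(z, Add(7, z)), Pow(Add(-1, z), -1))) = Mul(-6, Mul(Add(7, Mul(2, z)), Pow(Add(-1, z), -1))) = Mul(-6, Mul(Pow(Add(-1, z), -1), Add(7, Mul(2, z)))) = Mul(-6, Pow(Add(-1, z), -1), Add(7, Mul(2, z))))
Pow(Add(Function('n')(Mul(Add(p, 4), Pow(Add(-3, -2), -1))), -139), 2) = Pow(Add(Mul(6, Pow(Add(-1, Mul(Add(-18, 4), Pow(Add(-3, -2), -1))), -1), Add(-7, Mul(-2, Mul(Add(-18, 4), Pow(Add(-3, -2), -1))))), -139), 2) = Pow(Add(Mul(6, Pow(Add(-1, Mul(-14, Pow(-5, -1))), -1), Add(-7, Mul(-2, Mul(-14, Pow(-5, -1))))), -139), 2) = Pow(Add(Mul(6, Pow(Add(-1, Mul(-14, Rational(-1, 5))), -1), Add(-7, Mul(-2, Mul(-14, Rational(-1, 5))))), -139), 2) = Pow(Add(Mul(6, Pow(Add(-1, Rational(14, 5)), -1), Add(-7, Mul(-2, Rational(14, 5)))), -139), 2) = Pow(Add(Mul(6, Pow(Rational(9, 5), -1), Add(-7, Rational(-28, 5))), -139), 2) = Pow(Add(Mul(6, Rational(5, 9), Rational(-63, 5)), -139), 2) = Pow(Add(-42, -139), 2) = Pow(-181, 2) = 32761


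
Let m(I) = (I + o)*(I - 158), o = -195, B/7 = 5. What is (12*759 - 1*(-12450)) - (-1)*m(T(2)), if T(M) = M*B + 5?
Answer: 31518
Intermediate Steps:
B = 35 (B = 7*5 = 35)
T(M) = 5 + 35*M (T(M) = M*35 + 5 = 35*M + 5 = 5 + 35*M)
m(I) = (-195 + I)*(-158 + I) (m(I) = (I - 195)*(I - 158) = (-195 + I)*(-158 + I))
(12*759 - 1*(-12450)) - (-1)*m(T(2)) = (12*759 - 1*(-12450)) - (-1)*(30810 + (5 + 35*2)² - 353*(5 + 35*2)) = (9108 + 12450) - (-1)*(30810 + (5 + 70)² - 353*(5 + 70)) = 21558 - (-1)*(30810 + 75² - 353*75) = 21558 - (-1)*(30810 + 5625 - 26475) = 21558 - (-1)*9960 = 21558 - 1*(-9960) = 21558 + 9960 = 31518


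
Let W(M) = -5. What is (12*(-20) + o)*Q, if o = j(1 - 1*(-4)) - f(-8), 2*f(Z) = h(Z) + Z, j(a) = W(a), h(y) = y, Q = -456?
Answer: 108072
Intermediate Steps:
j(a) = -5
f(Z) = Z (f(Z) = (Z + Z)/2 = (2*Z)/2 = Z)
o = 3 (o = -5 - 1*(-8) = -5 + 8 = 3)
(12*(-20) + o)*Q = (12*(-20) + 3)*(-456) = (-240 + 3)*(-456) = -237*(-456) = 108072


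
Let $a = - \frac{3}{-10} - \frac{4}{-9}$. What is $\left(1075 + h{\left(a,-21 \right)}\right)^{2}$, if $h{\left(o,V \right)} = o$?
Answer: $\frac{9373531489}{8100} \approx 1.1572 \cdot 10^{6}$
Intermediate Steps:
$a = \frac{67}{90}$ ($a = \left(-3\right) \left(- \frac{1}{10}\right) - - \frac{4}{9} = \frac{3}{10} + \frac{4}{9} = \frac{67}{90} \approx 0.74444$)
$\left(1075 + h{\left(a,-21 \right)}\right)^{2} = \left(1075 + \frac{67}{90}\right)^{2} = \left(\frac{96817}{90}\right)^{2} = \frac{9373531489}{8100}$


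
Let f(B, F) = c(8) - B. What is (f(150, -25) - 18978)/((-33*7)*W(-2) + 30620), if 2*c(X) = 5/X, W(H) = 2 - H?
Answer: -306043/475136 ≈ -0.64412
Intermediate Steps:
c(X) = 5/(2*X) (c(X) = (5/X)/2 = 5/(2*X))
f(B, F) = 5/16 - B (f(B, F) = (5/2)/8 - B = (5/2)*(⅛) - B = 5/16 - B)
(f(150, -25) - 18978)/((-33*7)*W(-2) + 30620) = ((5/16 - 1*150) - 18978)/((-33*7)*(2 - 1*(-2)) + 30620) = ((5/16 - 150) - 18978)/(-231*(2 + 2) + 30620) = (-2395/16 - 18978)/(-231*4 + 30620) = -306043/(16*(-924 + 30620)) = -306043/16/29696 = -306043/16*1/29696 = -306043/475136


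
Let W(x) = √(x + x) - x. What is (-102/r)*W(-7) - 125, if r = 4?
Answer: -607/2 - 51*I*√14/2 ≈ -303.5 - 95.412*I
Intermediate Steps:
W(x) = -x + √2*√x (W(x) = √(2*x) - x = √2*√x - x = -x + √2*√x)
(-102/r)*W(-7) - 125 = (-102/4)*(-1*(-7) + √2*√(-7)) - 125 = (-102*¼)*(7 + √2*(I*√7)) - 125 = -51*(7 + I*√14)/2 - 125 = (-357/2 - 51*I*√14/2) - 125 = -607/2 - 51*I*√14/2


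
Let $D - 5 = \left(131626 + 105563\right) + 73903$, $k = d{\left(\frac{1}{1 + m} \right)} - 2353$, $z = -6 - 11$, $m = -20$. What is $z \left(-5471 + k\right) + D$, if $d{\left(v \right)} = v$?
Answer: $\frac{8438012}{19} \approx 4.4411 \cdot 10^{5}$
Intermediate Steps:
$z = -17$
$k = - \frac{44708}{19}$ ($k = \frac{1}{1 - 20} - 2353 = \frac{1}{-19} - 2353 = - \frac{1}{19} - 2353 = - \frac{44708}{19} \approx -2353.1$)
$D = 311097$ ($D = 5 + \left(\left(131626 + 105563\right) + 73903\right) = 5 + \left(237189 + 73903\right) = 5 + 311092 = 311097$)
$z \left(-5471 + k\right) + D = - 17 \left(-5471 - \frac{44708}{19}\right) + 311097 = \left(-17\right) \left(- \frac{148657}{19}\right) + 311097 = \frac{2527169}{19} + 311097 = \frac{8438012}{19}$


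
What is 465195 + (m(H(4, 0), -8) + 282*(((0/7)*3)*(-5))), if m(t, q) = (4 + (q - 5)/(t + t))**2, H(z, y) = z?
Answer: 29772841/64 ≈ 4.6520e+5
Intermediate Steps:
m(t, q) = (4 + (-5 + q)/(2*t))**2 (m(t, q) = (4 + (-5 + q)/((2*t)))**2 = (4 + (-5 + q)*(1/(2*t)))**2 = (4 + (-5 + q)/(2*t))**2)
465195 + (m(H(4, 0), -8) + 282*(((0/7)*3)*(-5))) = 465195 + ((1/4)*(-5 - 8 + 8*4)**2/4**2 + 282*(((0/7)*3)*(-5))) = 465195 + ((1/4)*(1/16)*(-5 - 8 + 32)**2 + 282*(((0*(1/7))*3)*(-5))) = 465195 + ((1/4)*(1/16)*19**2 + 282*((0*3)*(-5))) = 465195 + ((1/4)*(1/16)*361 + 282*(0*(-5))) = 465195 + (361/64 + 282*0) = 465195 + (361/64 + 0) = 465195 + 361/64 = 29772841/64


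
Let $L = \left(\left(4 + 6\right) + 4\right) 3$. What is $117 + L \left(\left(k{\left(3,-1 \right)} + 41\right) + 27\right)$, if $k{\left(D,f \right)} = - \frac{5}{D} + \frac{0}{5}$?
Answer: $2903$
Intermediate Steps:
$L = 42$ ($L = \left(10 + 4\right) 3 = 14 \cdot 3 = 42$)
$k{\left(D,f \right)} = - \frac{5}{D}$ ($k{\left(D,f \right)} = - \frac{5}{D} + 0 \cdot \frac{1}{5} = - \frac{5}{D} + 0 = - \frac{5}{D}$)
$117 + L \left(\left(k{\left(3,-1 \right)} + 41\right) + 27\right) = 117 + 42 \left(\left(- \frac{5}{3} + 41\right) + 27\right) = 117 + 42 \left(\frac{118}{3} + 27\right) = 117 + 42 \cdot \frac{199}{3} = 117 + 2786 = 2903$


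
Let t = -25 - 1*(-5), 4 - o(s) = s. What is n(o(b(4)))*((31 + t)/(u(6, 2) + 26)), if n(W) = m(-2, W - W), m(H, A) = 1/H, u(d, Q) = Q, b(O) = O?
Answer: -11/56 ≈ -0.19643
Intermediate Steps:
o(s) = 4 - s
n(W) = -1/2 (n(W) = 1/(-2) = -1/2)
t = -20 (t = -25 + 5 = -20)
n(o(b(4)))*((31 + t)/(u(6, 2) + 26)) = -(31 - 20)/(2*(2 + 26)) = -11/(2*28) = -1/2*11/28 = -11/56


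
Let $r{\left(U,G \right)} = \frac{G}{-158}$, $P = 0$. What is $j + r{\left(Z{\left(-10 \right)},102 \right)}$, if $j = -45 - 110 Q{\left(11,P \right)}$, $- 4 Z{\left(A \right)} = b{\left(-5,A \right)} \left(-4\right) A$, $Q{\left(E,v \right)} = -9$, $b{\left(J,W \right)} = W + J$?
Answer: $\frac{74604}{79} \approx 944.35$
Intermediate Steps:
$b{\left(J,W \right)} = J + W$
$Z{\left(A \right)} = - \frac{A \left(20 - 4 A\right)}{4}$ ($Z{\left(A \right)} = - \frac{\left(-5 + A\right) \left(-4\right) A}{4} = - \frac{\left(20 - 4 A\right) A}{4} = - \frac{A \left(20 - 4 A\right)}{4}$)
$r{\left(U,G \right)} = - \frac{G}{158}$ ($r{\left(U,G \right)} = G \left(- \frac{1}{158}\right) = - \frac{G}{158}$)
$j = 945$ ($j = -45 - -990 = -45 + 990 = 945$)
$j + r{\left(Z{\left(-10 \right)},102 \right)} = 945 - \frac{51}{79} = \frac{74604}{79}$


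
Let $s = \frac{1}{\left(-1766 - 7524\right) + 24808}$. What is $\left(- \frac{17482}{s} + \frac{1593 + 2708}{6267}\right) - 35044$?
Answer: $- \frac{1700366947939}{6267} \approx -2.7132 \cdot 10^{8}$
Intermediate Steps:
$s = \frac{1}{15518}$ ($s = \frac{1}{-9290 + 24808} = \frac{1}{15518} \approx 6.4441 \cdot 10^{-5}$)
$\left(- \frac{17482}{s} + \frac{1593 + 2708}{6267}\right) - 35044 = \left(- 17482 \frac{1}{\frac{1}{15518}} + \frac{1593 + 2708}{6267}\right) - 35044 = \left(\left(-17482\right) 15518 + 4301 \cdot \frac{1}{6267}\right) - 35044 = \left(-271285676 + \frac{4301}{6267}\right) - 35044 = - \frac{1700147327191}{6267} - 35044 = - \frac{1700366947939}{6267}$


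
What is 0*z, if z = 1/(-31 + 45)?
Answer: 0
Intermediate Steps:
z = 1/14 ≈ 0.071429
0*z = 0*(1/14) = 0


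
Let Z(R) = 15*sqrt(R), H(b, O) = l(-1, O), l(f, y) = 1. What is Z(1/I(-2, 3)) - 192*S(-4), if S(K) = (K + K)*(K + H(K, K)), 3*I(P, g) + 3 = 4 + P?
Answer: -4608 + 15*I*sqrt(3) ≈ -4608.0 + 25.981*I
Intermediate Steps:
I(P, g) = 1/3 + P/3 (I(P, g) = -1 + (4 + P)/3 = -1 + (4/3 + P/3) = 1/3 + P/3)
H(b, O) = 1
S(K) = 2*K*(1 + K) (S(K) = (K + K)*(K + 1) = (2*K)*(1 + K) = 2*K*(1 + K))
Z(1/I(-2, 3)) - 192*S(-4) = 15*sqrt(1/(1/3 + (1/3)*(-2))) - 384*(-4)*(1 - 4) = 15*sqrt(1/(1/3 - 2/3)) - 384*(-4)*(-3) = 15*sqrt(1/(-1/3)) - 192*24 = 15*sqrt(-3) - 4608 = 15*(I*sqrt(3)) - 4608 = 15*I*sqrt(3) - 4608 = -4608 + 15*I*sqrt(3)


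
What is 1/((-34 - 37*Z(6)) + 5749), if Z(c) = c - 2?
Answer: 1/5567 ≈ 0.00017963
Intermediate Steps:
Z(c) = -2 + c
1/((-34 - 37*Z(6)) + 5749) = 1/((-34 - 37*(-2 + 6)) + 5749) = 1/((-34 - 37*4) + 5749) = 1/((-34 - 148) + 5749) = 1/(-182 + 5749) = 1/5567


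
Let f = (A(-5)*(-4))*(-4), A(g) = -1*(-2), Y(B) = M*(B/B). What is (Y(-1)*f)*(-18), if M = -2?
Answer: 1152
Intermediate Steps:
Y(B) = -2 (Y(B) = -2*B/B = -2*1 = -2)
A(g) = 2
f = 32 (f = (2*(-4))*(-4) = -8*(-4) = 32)
(Y(-1)*f)*(-18) = -2*32*(-18) = -64*(-18) = 1152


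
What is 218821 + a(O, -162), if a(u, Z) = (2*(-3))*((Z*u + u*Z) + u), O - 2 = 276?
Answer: 757585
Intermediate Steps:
O = 278 (O = 2 + 276 = 278)
a(u, Z) = -6*u - 12*Z*u (a(u, Z) = -6*((Z*u + Z*u) + u) = -6*(2*Z*u + u) = -6*(u + 2*Z*u) = -6*u - 12*Z*u)
218821 + a(O, -162) = 218821 - 6*278*(1 + 2*(-162)) = 218821 - 6*278*(1 - 324) = 218821 - 6*278*(-323) = 218821 + 538764 = 757585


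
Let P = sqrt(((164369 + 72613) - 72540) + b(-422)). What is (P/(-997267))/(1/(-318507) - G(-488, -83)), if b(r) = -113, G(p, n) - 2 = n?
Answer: -318507*sqrt(164329)/25728557152622 ≈ -5.0183e-6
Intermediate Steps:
G(p, n) = 2 + n
P = sqrt(164329) (P = sqrt(((164369 + 72613) - 72540) - 113) = sqrt((236982 - 72540) - 113) = sqrt(164442 - 113) = sqrt(164329) ≈ 405.38)
(P/(-997267))/(1/(-318507) - G(-488, -83)) = (sqrt(164329)/(-997267))/(1/(-318507) - (2 - 83)) = (sqrt(164329)*(-1/997267))/(-1/318507 - 1*(-81)) = (-sqrt(164329)/997267)/(-1/318507 + 81) = (-sqrt(164329)/997267)/(25799066/318507) = -sqrt(164329)/997267*(318507/25799066) = -318507*sqrt(164329)/25728557152622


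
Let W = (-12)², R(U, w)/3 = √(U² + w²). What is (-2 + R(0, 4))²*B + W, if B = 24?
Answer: 2544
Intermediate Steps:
R(U, w) = 3*√(U² + w²)
W = 144
(-2 + R(0, 4))²*B + W = (-2 + 3*√(0² + 4²))²*24 + 144 = (-2 + 3*√(0 + 16))²*24 + 144 = (-2 + 3*√16)²*24 + 144 = (-2 + 3*4)²*24 + 144 = (-2 + 12)²*24 + 144 = 10²*24 + 144 = 100*24 + 144 = 2400 + 144 = 2544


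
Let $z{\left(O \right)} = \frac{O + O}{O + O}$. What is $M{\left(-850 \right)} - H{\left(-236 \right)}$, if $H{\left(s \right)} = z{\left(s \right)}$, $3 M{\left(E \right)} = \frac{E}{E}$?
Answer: $- \frac{2}{3} \approx -0.66667$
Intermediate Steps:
$z{\left(O \right)} = 1$ ($z{\left(O \right)} = \frac{2 O}{2 O} = 2 O \frac{1}{2 O} = 1$)
$M{\left(E \right)} = \frac{1}{3}$ ($M{\left(E \right)} = \frac{E \frac{1}{E}}{3} = \frac{1}{3} \cdot 1 = \frac{1}{3}$)
$H{\left(s \right)} = 1$
$M{\left(-850 \right)} - H{\left(-236 \right)} = \frac{1}{3} - 1 = - \frac{2}{3}$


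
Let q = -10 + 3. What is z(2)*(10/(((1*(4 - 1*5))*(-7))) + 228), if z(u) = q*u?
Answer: -3212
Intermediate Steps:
q = -7
z(u) = -7*u
z(2)*(10/(((1*(4 - 1*5))*(-7))) + 228) = (-7*2)*(10/(((1*(4 - 1*5))*(-7))) + 228) = -14*(10/(((1*(4 - 5))*(-7))) + 228) = -14*(10/(((1*(-1))*(-7))) + 228) = -14*(10/((-1*(-7))) + 228) = -14*(10/7 + 228) = -14*1606/7 = -3212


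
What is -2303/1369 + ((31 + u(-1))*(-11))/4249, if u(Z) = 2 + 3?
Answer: -10327571/5816881 ≈ -1.7754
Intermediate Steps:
u(Z) = 5
-2303/1369 + ((31 + u(-1))*(-11))/4249 = -2303/1369 + ((31 + 5)*(-11))/4249 = -2303*1/1369 + (36*(-11))*(1/4249) = -2303/1369 - 396*1/4249 = -2303/1369 - 396/4249 = -10327571/5816881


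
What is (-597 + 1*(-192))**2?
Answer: 622521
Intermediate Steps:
(-597 + 1*(-192))**2 = (-597 - 192)**2 = (-789)**2 = 622521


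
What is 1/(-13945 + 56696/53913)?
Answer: -53913/751760089 ≈ -7.1716e-5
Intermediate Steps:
1/(-13945 + 56696/53913) = 1/(-751760089/53913) = -53913/751760089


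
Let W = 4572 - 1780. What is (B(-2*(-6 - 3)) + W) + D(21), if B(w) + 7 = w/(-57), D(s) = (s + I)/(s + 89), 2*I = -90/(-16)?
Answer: 93127079/33440 ≈ 2784.9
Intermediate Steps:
I = 45/16 (I = (-90/(-16))/2 = (-90*(-1/16))/2 = (½)*(45/8) = 45/16 ≈ 2.8125)
D(s) = (45/16 + s)/(89 + s) (D(s) = (s + 45/16)/(s + 89) = (45/16 + s)/(89 + s))
W = 2792
B(w) = -7 - w/57 (B(w) = -7 + w/(-57) = -7 + w*(-1/57) = -7 - w/57)
(B(-2*(-6 - 3)) + W) + D(21) = ((-7 - (-2)*(-6 - 3)/57) + 2792) + (45/16 + 21)/(89 + 21) = ((-7 - (-2)*(-9)/57) + 2792) + (381/16)/110 = ((-7 - 1/57*18) + 2792) + (1/110)*(381/16) = ((-7 - 6/19) + 2792) + 381/1760 = (-139/19 + 2792) + 381/1760 = 52909/19 + 381/1760 = 93127079/33440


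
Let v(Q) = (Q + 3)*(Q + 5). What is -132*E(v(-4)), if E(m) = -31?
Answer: 4092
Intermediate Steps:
v(Q) = (3 + Q)*(5 + Q)
-132*E(v(-4)) = -132*(-31) = 4092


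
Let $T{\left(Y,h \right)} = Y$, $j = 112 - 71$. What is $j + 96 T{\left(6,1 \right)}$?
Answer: $617$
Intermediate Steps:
$j = 41$
$j + 96 T{\left(6,1 \right)} = 41 + 96 \cdot 6 = 41 + 576 = 617$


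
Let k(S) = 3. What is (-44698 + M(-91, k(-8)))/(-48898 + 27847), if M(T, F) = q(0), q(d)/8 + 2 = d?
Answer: 44714/21051 ≈ 2.1241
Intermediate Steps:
q(d) = -16 + 8*d
M(T, F) = -16 (M(T, F) = -16 + 8*0 = -16 + 0 = -16)
(-44698 + M(-91, k(-8)))/(-48898 + 27847) = (-44698 - 16)/(-48898 + 27847) = -44714/(-21051) = -44714*(-1/21051) = 44714/21051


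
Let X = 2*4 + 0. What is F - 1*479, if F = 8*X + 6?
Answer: -409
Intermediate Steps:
X = 8 (X = 8 + 0 = 8)
F = 70 (F = 8*8 + 6 = 64 + 6 = 70)
F - 1*479 = 70 - 1*479 = 70 - 479 = -409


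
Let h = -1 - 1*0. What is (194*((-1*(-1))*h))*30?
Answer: -5820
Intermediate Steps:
h = -1 (h = -1 + 0 = -1)
(194*((-1*(-1))*h))*30 = (194*(-1*(-1)*(-1)))*30 = (194*(1*(-1)))*30 = (194*(-1))*30 = -194*30 = -5820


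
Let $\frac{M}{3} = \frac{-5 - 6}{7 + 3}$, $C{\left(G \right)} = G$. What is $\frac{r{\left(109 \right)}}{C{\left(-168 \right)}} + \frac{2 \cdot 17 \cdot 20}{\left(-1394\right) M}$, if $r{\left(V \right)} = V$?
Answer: $- \frac{12653}{25256} \approx -0.50099$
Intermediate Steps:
$M = - \frac{33}{10}$ ($M = 3 \frac{-5 - 6}{7 + 3} = 3 \left(- \frac{11}{10}\right) = - \frac{33}{10} \approx -3.3$)
$\frac{r{\left(109 \right)}}{C{\left(-168 \right)}} + \frac{2 \cdot 17 \cdot 20}{\left(-1394\right) M} = \frac{109}{-168} + \frac{2 \cdot 17 \cdot 20}{\left(-1394\right) \left(- \frac{33}{10}\right)} = 109 \left(- \frac{1}{168}\right) + \frac{34 \cdot 20}{\frac{23001}{5}} = - \frac{109}{168} + 680 \cdot \frac{5}{23001} = - \frac{109}{168} + \frac{200}{1353} = - \frac{12653}{25256}$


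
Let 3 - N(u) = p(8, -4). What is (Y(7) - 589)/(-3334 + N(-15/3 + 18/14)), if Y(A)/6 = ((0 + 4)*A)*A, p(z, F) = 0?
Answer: -587/3331 ≈ -0.17622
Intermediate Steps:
Y(A) = 24*A**2 (Y(A) = 6*(((0 + 4)*A)*A) = 6*((4*A)*A) = 6*(4*A**2) = 24*A**2)
N(u) = 3 (N(u) = 3 - 1*0 = 3 + 0 = 3)
(Y(7) - 589)/(-3334 + N(-15/3 + 18/14)) = (24*7**2 - 589)/(-3334 + 3) = (24*49 - 589)/(-3331) = (1176 - 589)*(-1/3331) = 587*(-1/3331) = -587/3331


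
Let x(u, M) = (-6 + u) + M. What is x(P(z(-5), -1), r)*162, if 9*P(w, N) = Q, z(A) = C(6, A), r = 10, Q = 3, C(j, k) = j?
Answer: 702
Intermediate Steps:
z(A) = 6
P(w, N) = ⅓ (P(w, N) = (⅑)*3 = ⅓)
x(u, M) = -6 + M + u
x(P(z(-5), -1), r)*162 = (-6 + 10 + ⅓)*162 = (13/3)*162 = 702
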